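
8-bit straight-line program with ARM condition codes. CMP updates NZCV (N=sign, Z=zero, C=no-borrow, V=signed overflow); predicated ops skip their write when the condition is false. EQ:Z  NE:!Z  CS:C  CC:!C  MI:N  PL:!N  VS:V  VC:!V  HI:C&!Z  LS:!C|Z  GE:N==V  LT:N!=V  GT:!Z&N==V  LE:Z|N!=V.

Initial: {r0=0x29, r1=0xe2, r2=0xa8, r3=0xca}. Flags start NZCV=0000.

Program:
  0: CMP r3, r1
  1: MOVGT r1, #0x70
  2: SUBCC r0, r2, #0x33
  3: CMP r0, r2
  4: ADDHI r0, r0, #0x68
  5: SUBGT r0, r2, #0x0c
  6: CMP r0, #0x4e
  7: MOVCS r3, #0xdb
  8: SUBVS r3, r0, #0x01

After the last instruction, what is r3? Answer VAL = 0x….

VAL = 0x9b

[0] flags=1000 → (cmp)
[1] flags=1000 GT?F → skip
[2] flags=1000 CC?T → r0=0x75
[3] flags=1001 → (cmp)
[4] flags=1001 HI?F → skip
[5] flags=1001 GT?T → r0=0x9c
[6] flags=0011 → (cmp)
[7] flags=0011 CS?T → r3=0xdb
[8] flags=0011 VS?T → r3=0x9b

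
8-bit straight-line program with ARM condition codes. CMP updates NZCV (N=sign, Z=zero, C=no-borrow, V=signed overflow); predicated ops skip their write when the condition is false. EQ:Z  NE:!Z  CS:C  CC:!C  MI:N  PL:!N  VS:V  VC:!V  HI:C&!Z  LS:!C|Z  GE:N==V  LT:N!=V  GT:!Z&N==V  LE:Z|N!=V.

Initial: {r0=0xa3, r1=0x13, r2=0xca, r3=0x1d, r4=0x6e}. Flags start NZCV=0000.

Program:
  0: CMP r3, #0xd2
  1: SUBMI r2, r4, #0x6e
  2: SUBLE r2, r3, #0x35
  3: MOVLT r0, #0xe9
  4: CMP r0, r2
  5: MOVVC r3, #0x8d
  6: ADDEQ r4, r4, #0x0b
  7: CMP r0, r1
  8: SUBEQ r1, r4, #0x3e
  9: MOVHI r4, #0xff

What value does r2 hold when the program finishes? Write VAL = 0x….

VAL = 0xca

[0] flags=0000 → (cmp)
[1] flags=0000 MI?F → skip
[2] flags=0000 LE?F → skip
[3] flags=0000 LT?F → skip
[4] flags=1000 → (cmp)
[5] flags=1000 VC?T → r3=0x8d
[6] flags=1000 EQ?F → skip
[7] flags=1010 → (cmp)
[8] flags=1010 EQ?F → skip
[9] flags=1010 HI?T → r4=0xff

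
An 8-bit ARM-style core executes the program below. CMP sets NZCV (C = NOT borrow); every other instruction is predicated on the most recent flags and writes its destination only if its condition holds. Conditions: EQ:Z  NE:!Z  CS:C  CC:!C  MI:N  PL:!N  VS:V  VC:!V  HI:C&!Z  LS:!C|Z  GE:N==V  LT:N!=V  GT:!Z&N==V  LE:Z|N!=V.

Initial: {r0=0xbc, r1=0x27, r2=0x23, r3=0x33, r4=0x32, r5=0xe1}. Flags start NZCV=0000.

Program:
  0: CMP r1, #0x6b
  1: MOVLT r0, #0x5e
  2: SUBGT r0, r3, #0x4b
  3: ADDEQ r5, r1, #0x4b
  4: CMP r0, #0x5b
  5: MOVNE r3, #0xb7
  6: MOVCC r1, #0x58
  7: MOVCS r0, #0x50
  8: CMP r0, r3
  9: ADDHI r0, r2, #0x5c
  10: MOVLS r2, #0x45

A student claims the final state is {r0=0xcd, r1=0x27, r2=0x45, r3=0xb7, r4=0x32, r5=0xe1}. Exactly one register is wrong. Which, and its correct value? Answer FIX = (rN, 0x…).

[0] flags=1000 → (cmp)
[1] flags=1000 LT?T → r0=0x5e
[2] flags=1000 GT?F → skip
[3] flags=1000 EQ?F → skip
[4] flags=0010 → (cmp)
[5] flags=0010 NE?T → r3=0xb7
[6] flags=0010 CC?F → skip
[7] flags=0010 CS?T → r0=0x50
[8] flags=1001 → (cmp)
[9] flags=1001 HI?F → skip
[10] flags=1001 LS?T → r2=0x45

FIX = (r0, 0x50)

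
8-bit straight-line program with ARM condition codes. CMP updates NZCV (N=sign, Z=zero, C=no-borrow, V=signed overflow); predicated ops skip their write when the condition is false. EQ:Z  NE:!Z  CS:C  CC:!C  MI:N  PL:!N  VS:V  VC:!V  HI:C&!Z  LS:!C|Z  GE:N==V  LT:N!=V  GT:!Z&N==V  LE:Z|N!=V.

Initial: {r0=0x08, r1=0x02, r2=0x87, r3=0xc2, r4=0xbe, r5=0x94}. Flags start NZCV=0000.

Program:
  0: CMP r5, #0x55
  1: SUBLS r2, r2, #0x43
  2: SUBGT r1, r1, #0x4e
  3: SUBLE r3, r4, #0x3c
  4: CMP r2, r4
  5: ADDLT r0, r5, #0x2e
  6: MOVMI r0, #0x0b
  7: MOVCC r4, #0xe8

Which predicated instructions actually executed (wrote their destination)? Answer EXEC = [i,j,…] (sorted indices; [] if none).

0: ✓ CMP  NZCV=0011
1: · SUBLS
2: · SUBGT
3: ✓ SUBLE  r3←0x82
4: ✓ CMP  NZCV=1000
5: ✓ ADDLT  r0←0xc2
6: ✓ MOVMI  r0←0x0b
7: ✓ MOVCC  r4←0xe8

EXEC = [3,5,6,7]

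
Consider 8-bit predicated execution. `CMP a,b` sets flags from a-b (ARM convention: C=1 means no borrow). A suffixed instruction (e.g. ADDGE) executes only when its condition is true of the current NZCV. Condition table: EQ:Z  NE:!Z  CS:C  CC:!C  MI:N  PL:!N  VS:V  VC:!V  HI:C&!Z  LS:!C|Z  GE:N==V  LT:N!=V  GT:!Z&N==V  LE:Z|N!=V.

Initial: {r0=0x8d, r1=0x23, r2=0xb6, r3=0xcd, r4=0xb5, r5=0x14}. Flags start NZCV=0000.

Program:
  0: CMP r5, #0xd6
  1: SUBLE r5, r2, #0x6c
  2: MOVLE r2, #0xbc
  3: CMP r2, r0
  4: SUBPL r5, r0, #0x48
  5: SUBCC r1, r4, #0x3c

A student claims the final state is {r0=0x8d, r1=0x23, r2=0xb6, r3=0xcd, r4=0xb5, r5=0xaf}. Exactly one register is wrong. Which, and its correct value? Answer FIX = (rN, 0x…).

[0] flags=0000 → (cmp)
[1] flags=0000 LE?F → skip
[2] flags=0000 LE?F → skip
[3] flags=0010 → (cmp)
[4] flags=0010 PL?T → r5=0x45
[5] flags=0010 CC?F → skip

FIX = (r5, 0x45)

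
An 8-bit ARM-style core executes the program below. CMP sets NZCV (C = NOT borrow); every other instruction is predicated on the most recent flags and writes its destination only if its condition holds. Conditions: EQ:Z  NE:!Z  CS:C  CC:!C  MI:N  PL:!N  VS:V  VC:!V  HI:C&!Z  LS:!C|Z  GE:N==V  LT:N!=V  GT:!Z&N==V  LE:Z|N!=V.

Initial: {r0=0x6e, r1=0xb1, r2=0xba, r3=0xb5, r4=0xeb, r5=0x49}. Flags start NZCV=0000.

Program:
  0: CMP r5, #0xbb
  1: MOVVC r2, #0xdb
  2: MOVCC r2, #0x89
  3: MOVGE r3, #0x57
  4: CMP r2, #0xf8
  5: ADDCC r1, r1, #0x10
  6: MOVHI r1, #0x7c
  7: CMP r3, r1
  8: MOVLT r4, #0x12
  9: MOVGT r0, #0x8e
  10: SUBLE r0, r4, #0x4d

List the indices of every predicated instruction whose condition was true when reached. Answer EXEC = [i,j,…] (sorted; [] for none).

0: ✓ CMP  NZCV=1001
1: · MOVVC
2: ✓ MOVCC  r2←0x89
3: ✓ MOVGE  r3←0x57
4: ✓ CMP  NZCV=1000
5: ✓ ADDCC  r1←0xc1
6: · MOVHI
7: ✓ CMP  NZCV=1001
8: · MOVLT
9: ✓ MOVGT  r0←0x8e
10: · SUBLE

EXEC = [2,3,5,9]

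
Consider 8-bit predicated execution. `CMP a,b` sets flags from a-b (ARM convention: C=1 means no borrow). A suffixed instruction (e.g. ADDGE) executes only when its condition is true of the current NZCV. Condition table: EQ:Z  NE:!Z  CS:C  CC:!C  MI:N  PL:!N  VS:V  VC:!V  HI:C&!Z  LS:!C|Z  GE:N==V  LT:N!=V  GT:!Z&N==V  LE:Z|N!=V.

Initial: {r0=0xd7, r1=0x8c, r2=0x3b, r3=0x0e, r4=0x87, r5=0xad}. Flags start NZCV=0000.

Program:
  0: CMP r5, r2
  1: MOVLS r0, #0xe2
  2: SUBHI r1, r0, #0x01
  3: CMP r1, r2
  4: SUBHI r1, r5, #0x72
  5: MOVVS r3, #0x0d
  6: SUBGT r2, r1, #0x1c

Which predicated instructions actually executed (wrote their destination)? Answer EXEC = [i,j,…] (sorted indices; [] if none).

[0] flags=0011 → (cmp)
[1] flags=0011 LS?F → skip
[2] flags=0011 HI?T → r1=0xd6
[3] flags=1010 → (cmp)
[4] flags=1010 HI?T → r1=0x3b
[5] flags=1010 VS?F → skip
[6] flags=1010 GT?F → skip

EXEC = [2,4]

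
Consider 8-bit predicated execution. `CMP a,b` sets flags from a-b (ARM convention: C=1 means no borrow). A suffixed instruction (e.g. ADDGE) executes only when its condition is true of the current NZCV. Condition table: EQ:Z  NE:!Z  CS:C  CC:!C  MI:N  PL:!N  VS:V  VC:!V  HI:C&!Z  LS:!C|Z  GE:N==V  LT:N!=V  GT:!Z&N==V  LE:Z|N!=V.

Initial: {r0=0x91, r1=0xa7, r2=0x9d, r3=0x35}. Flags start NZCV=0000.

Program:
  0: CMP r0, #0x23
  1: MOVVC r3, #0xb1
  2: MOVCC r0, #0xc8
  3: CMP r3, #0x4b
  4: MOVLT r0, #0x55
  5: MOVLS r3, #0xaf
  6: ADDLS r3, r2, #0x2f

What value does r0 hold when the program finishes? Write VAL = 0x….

[0] flags=0011 → (cmp)
[1] flags=0011 VC?F → skip
[2] flags=0011 CC?F → skip
[3] flags=1000 → (cmp)
[4] flags=1000 LT?T → r0=0x55
[5] flags=1000 LS?T → r3=0xaf
[6] flags=1000 LS?T → r3=0xcc

VAL = 0x55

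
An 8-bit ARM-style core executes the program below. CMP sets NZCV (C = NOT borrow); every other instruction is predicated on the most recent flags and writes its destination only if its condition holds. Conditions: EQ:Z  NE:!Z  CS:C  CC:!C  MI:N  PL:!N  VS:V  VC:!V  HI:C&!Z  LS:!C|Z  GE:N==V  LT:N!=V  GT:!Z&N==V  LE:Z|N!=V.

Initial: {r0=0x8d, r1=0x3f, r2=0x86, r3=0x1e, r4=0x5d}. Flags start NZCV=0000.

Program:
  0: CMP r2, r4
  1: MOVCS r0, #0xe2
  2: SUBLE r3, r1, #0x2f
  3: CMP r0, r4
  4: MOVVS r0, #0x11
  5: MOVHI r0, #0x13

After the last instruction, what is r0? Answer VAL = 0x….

0: ✓ CMP  NZCV=0011
1: ✓ MOVCS  r0←0xe2
2: ✓ SUBLE  r3←0x10
3: ✓ CMP  NZCV=1010
4: · MOVVS
5: ✓ MOVHI  r0←0x13

VAL = 0x13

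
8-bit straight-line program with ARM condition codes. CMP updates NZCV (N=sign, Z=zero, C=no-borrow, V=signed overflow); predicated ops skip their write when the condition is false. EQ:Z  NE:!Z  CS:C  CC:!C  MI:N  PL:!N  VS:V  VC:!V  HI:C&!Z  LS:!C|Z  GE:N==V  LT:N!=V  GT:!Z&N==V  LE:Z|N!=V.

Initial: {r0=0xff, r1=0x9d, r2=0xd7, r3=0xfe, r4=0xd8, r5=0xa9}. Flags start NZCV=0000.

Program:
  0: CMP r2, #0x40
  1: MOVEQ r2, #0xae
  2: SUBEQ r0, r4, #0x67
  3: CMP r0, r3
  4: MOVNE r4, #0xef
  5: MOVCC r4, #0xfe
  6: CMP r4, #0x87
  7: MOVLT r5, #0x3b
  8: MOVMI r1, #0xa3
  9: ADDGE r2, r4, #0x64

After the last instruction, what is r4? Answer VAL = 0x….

VAL = 0xef

[0] flags=1010 → (cmp)
[1] flags=1010 EQ?F → skip
[2] flags=1010 EQ?F → skip
[3] flags=0010 → (cmp)
[4] flags=0010 NE?T → r4=0xef
[5] flags=0010 CC?F → skip
[6] flags=0010 → (cmp)
[7] flags=0010 LT?F → skip
[8] flags=0010 MI?F → skip
[9] flags=0010 GE?T → r2=0x53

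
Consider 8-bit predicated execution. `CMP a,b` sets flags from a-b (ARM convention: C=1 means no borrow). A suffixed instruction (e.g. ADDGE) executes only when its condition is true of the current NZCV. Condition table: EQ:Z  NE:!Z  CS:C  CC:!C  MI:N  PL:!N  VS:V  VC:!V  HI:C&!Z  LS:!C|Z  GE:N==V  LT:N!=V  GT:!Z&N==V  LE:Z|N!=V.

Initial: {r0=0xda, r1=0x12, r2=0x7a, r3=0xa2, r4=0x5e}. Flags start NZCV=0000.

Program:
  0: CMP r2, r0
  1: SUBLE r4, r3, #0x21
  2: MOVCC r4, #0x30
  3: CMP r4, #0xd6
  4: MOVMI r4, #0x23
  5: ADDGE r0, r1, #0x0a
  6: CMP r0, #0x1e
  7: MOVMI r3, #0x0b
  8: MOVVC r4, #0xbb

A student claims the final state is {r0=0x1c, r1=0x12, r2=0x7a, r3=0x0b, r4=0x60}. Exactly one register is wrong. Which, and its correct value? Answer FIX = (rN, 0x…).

FIX = (r4, 0xbb)

0: ✓ CMP  NZCV=1001
1: · SUBLE
2: ✓ MOVCC  r4←0x30
3: ✓ CMP  NZCV=0000
4: · MOVMI
5: ✓ ADDGE  r0←0x1c
6: ✓ CMP  NZCV=1000
7: ✓ MOVMI  r3←0x0b
8: ✓ MOVVC  r4←0xbb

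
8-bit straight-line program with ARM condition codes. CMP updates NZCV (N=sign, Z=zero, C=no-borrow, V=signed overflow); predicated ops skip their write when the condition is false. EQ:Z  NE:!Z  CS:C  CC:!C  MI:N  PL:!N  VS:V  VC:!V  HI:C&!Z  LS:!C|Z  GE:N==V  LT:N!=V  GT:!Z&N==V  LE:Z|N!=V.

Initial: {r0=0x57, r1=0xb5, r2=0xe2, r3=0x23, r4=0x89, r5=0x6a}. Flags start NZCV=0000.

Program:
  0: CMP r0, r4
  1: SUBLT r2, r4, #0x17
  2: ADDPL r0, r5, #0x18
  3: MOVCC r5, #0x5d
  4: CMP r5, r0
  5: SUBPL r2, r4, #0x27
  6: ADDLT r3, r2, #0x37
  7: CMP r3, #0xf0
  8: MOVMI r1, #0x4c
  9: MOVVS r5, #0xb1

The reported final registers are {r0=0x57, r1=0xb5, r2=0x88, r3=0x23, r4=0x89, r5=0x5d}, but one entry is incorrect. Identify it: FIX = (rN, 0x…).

FIX = (r2, 0x62)

0: ✓ CMP  NZCV=1001
1: · SUBLT
2: · ADDPL
3: ✓ MOVCC  r5←0x5d
4: ✓ CMP  NZCV=0010
5: ✓ SUBPL  r2←0x62
6: · ADDLT
7: ✓ CMP  NZCV=0000
8: · MOVMI
9: · MOVVS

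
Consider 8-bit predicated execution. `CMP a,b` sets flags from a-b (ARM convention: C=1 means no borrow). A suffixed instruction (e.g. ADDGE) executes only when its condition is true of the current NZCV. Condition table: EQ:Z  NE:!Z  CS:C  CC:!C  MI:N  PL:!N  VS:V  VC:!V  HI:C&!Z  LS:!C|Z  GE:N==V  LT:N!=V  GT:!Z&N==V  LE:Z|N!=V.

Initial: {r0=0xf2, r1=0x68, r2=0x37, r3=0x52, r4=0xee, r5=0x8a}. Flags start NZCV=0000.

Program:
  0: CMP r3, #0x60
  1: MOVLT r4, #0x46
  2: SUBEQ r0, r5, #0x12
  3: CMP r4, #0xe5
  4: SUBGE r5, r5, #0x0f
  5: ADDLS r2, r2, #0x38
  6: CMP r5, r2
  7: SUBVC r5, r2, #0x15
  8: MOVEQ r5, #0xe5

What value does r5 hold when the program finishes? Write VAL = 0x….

[0] flags=1000 → (cmp)
[1] flags=1000 LT?T → r4=0x46
[2] flags=1000 EQ?F → skip
[3] flags=0000 → (cmp)
[4] flags=0000 GE?T → r5=0x7b
[5] flags=0000 LS?T → r2=0x6f
[6] flags=0010 → (cmp)
[7] flags=0010 VC?T → r5=0x5a
[8] flags=0010 EQ?F → skip

VAL = 0x5a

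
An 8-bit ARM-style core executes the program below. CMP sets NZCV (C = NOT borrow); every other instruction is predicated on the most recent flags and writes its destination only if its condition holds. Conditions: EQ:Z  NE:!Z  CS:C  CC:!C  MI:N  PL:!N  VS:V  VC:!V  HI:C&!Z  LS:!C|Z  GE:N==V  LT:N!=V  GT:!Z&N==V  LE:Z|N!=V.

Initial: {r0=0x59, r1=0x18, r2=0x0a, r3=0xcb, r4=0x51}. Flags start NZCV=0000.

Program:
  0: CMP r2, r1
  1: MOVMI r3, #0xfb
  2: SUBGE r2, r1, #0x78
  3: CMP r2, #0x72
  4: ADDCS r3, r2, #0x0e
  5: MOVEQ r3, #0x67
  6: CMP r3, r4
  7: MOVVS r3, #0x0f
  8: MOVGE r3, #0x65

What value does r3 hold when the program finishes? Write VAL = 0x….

VAL = 0xfb

0: ✓ CMP  NZCV=1000
1: ✓ MOVMI  r3←0xfb
2: · SUBGE
3: ✓ CMP  NZCV=1000
4: · ADDCS
5: · MOVEQ
6: ✓ CMP  NZCV=1010
7: · MOVVS
8: · MOVGE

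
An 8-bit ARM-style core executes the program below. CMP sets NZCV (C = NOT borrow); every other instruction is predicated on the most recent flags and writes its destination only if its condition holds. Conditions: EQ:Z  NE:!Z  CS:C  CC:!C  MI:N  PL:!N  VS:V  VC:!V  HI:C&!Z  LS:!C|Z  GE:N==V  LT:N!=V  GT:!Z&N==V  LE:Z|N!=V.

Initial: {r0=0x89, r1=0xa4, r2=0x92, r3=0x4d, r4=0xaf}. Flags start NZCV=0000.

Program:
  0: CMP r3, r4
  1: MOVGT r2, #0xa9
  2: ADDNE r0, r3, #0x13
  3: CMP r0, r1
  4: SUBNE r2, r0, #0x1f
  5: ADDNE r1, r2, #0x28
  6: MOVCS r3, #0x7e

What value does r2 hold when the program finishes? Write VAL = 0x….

[0] flags=1001 → (cmp)
[1] flags=1001 GT?T → r2=0xa9
[2] flags=1001 NE?T → r0=0x60
[3] flags=1001 → (cmp)
[4] flags=1001 NE?T → r2=0x41
[5] flags=1001 NE?T → r1=0x69
[6] flags=1001 CS?F → skip

VAL = 0x41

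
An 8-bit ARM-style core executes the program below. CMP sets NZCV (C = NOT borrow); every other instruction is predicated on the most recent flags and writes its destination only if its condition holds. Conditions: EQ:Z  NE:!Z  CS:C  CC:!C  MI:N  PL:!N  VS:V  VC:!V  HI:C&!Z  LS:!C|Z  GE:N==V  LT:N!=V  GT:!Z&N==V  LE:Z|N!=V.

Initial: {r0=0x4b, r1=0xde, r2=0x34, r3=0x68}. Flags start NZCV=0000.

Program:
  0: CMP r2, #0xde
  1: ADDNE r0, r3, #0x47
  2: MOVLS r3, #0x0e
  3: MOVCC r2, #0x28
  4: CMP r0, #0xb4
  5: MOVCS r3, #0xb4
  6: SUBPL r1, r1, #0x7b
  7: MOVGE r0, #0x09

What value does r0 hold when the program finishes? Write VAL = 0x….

0: ✓ CMP  NZCV=0000
1: ✓ ADDNE  r0←0xaf
2: ✓ MOVLS  r3←0x0e
3: ✓ MOVCC  r2←0x28
4: ✓ CMP  NZCV=1000
5: · MOVCS
6: · SUBPL
7: · MOVGE

VAL = 0xaf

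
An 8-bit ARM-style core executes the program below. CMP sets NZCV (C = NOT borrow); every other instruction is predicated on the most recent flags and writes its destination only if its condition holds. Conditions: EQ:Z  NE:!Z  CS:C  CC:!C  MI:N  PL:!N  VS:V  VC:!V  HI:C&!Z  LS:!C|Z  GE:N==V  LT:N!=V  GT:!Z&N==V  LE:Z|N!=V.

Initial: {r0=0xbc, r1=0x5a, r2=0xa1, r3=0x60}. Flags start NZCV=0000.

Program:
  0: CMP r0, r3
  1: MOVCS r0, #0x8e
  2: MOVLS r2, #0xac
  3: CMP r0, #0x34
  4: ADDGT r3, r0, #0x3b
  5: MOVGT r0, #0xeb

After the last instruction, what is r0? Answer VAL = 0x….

VAL = 0x8e

[0] flags=0011 → (cmp)
[1] flags=0011 CS?T → r0=0x8e
[2] flags=0011 LS?F → skip
[3] flags=0011 → (cmp)
[4] flags=0011 GT?F → skip
[5] flags=0011 GT?F → skip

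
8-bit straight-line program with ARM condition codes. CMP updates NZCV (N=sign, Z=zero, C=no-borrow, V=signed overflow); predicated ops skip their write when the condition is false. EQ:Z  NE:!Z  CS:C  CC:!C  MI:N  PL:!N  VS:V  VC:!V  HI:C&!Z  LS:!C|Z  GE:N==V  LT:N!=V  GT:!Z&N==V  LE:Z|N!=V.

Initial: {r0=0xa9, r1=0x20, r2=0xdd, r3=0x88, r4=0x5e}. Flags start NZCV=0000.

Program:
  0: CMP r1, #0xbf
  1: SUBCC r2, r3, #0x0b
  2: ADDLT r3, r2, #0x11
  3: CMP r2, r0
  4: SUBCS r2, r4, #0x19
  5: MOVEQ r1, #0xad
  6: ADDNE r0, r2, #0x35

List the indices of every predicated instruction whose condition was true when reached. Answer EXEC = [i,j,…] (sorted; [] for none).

0: ✓ CMP  NZCV=0000
1: ✓ SUBCC  r2←0x7d
2: · ADDLT
3: ✓ CMP  NZCV=1001
4: · SUBCS
5: · MOVEQ
6: ✓ ADDNE  r0←0xb2

EXEC = [1,6]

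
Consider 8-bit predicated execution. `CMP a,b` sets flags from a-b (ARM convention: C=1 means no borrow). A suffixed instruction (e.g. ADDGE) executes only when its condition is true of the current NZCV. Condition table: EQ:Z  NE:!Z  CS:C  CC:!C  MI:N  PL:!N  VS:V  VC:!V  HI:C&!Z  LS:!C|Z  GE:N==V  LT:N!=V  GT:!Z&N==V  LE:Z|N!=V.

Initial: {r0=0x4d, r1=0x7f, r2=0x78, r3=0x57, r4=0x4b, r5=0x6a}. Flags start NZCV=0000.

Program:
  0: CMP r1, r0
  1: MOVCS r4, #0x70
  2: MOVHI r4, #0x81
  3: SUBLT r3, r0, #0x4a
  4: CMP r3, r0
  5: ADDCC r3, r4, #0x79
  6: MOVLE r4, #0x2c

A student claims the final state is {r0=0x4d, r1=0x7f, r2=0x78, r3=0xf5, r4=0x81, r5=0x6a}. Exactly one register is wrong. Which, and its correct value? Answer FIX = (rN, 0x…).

[0] flags=0010 → (cmp)
[1] flags=0010 CS?T → r4=0x70
[2] flags=0010 HI?T → r4=0x81
[3] flags=0010 LT?F → skip
[4] flags=0010 → (cmp)
[5] flags=0010 CC?F → skip
[6] flags=0010 LE?F → skip

FIX = (r3, 0x57)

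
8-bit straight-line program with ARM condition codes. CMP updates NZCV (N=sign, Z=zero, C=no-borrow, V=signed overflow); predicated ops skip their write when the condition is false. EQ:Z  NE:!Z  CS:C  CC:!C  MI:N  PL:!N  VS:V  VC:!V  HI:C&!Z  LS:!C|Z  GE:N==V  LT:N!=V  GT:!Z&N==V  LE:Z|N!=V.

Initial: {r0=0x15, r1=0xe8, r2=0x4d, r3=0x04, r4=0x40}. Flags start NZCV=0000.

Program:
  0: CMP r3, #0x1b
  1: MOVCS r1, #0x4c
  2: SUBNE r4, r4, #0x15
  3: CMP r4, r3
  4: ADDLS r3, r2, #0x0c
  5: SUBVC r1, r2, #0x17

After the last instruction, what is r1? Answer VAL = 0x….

[0] flags=1000 → (cmp)
[1] flags=1000 CS?F → skip
[2] flags=1000 NE?T → r4=0x2b
[3] flags=0010 → (cmp)
[4] flags=0010 LS?F → skip
[5] flags=0010 VC?T → r1=0x36

VAL = 0x36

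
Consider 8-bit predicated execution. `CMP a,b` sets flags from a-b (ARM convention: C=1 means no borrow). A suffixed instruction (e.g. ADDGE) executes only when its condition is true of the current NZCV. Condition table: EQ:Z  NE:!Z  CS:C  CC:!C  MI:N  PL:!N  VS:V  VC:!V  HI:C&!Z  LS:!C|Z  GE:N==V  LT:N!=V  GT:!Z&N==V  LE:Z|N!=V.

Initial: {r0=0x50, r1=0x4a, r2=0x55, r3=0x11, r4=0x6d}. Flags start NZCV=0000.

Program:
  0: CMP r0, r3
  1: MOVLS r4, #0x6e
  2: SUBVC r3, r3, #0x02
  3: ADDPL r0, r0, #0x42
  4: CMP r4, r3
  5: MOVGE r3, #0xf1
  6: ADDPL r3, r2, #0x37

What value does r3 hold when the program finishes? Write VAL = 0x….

0: ✓ CMP  NZCV=0010
1: · MOVLS
2: ✓ SUBVC  r3←0x0f
3: ✓ ADDPL  r0←0x92
4: ✓ CMP  NZCV=0010
5: ✓ MOVGE  r3←0xf1
6: ✓ ADDPL  r3←0x8c

VAL = 0x8c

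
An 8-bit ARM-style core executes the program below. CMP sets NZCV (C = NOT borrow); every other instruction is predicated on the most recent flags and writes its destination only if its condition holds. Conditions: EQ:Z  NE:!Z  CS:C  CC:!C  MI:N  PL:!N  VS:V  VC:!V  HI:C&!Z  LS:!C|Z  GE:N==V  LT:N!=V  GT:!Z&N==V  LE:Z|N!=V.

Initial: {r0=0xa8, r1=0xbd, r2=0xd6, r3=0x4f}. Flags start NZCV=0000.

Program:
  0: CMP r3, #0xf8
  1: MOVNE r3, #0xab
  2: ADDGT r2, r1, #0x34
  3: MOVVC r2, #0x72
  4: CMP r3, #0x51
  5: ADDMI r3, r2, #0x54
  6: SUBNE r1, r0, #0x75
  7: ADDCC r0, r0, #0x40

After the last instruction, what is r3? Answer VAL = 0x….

[0] flags=0000 → (cmp)
[1] flags=0000 NE?T → r3=0xab
[2] flags=0000 GT?T → r2=0xf1
[3] flags=0000 VC?T → r2=0x72
[4] flags=0011 → (cmp)
[5] flags=0011 MI?F → skip
[6] flags=0011 NE?T → r1=0x33
[7] flags=0011 CC?F → skip

VAL = 0xab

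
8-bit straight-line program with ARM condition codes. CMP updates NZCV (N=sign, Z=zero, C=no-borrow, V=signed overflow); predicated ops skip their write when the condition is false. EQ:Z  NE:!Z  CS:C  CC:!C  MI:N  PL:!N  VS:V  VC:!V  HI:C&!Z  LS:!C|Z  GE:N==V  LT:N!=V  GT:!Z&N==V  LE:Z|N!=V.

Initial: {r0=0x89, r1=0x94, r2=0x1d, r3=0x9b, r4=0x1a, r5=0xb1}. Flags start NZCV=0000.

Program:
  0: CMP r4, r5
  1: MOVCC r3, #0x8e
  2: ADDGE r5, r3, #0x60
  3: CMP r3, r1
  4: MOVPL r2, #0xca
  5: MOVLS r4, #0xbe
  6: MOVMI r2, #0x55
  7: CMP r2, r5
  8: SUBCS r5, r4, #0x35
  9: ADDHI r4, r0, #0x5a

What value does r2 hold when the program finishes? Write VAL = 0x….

VAL = 0x55

[0] flags=0000 → (cmp)
[1] flags=0000 CC?T → r3=0x8e
[2] flags=0000 GE?T → r5=0xee
[3] flags=1000 → (cmp)
[4] flags=1000 PL?F → skip
[5] flags=1000 LS?T → r4=0xbe
[6] flags=1000 MI?T → r2=0x55
[7] flags=0000 → (cmp)
[8] flags=0000 CS?F → skip
[9] flags=0000 HI?F → skip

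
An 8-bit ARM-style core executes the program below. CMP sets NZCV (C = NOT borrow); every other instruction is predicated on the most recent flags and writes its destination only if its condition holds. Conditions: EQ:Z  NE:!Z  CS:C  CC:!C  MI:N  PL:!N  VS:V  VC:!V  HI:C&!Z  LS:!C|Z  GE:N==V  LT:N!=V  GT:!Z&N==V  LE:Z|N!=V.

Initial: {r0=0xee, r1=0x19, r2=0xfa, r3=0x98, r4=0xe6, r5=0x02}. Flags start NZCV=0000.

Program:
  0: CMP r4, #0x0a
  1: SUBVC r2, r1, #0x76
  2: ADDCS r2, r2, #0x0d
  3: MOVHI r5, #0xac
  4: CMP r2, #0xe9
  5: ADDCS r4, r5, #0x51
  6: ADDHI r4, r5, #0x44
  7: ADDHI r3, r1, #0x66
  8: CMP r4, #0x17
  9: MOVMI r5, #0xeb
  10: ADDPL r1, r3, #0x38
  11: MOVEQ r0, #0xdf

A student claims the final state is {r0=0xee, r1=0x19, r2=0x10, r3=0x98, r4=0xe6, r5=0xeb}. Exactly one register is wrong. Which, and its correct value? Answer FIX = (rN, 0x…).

FIX = (r2, 0xb0)

[0] flags=1010 → (cmp)
[1] flags=1010 VC?T → r2=0xa3
[2] flags=1010 CS?T → r2=0xb0
[3] flags=1010 HI?T → r5=0xac
[4] flags=1000 → (cmp)
[5] flags=1000 CS?F → skip
[6] flags=1000 HI?F → skip
[7] flags=1000 HI?F → skip
[8] flags=1010 → (cmp)
[9] flags=1010 MI?T → r5=0xeb
[10] flags=1010 PL?F → skip
[11] flags=1010 EQ?F → skip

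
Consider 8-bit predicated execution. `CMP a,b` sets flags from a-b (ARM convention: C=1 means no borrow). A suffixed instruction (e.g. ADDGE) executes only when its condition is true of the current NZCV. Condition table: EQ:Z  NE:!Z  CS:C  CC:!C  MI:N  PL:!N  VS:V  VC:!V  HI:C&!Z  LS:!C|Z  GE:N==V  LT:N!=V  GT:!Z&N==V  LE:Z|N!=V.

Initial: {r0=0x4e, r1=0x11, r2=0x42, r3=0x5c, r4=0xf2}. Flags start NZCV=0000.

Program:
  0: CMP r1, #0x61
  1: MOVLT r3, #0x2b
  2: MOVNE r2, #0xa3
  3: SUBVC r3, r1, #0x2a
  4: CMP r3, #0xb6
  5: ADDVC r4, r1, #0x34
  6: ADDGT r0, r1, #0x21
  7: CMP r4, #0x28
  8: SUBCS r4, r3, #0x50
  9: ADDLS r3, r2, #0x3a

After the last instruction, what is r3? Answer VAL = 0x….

VAL = 0xe7

0: ✓ CMP  NZCV=1000
1: ✓ MOVLT  r3←0x2b
2: ✓ MOVNE  r2←0xa3
3: ✓ SUBVC  r3←0xe7
4: ✓ CMP  NZCV=0010
5: ✓ ADDVC  r4←0x45
6: ✓ ADDGT  r0←0x32
7: ✓ CMP  NZCV=0010
8: ✓ SUBCS  r4←0x97
9: · ADDLS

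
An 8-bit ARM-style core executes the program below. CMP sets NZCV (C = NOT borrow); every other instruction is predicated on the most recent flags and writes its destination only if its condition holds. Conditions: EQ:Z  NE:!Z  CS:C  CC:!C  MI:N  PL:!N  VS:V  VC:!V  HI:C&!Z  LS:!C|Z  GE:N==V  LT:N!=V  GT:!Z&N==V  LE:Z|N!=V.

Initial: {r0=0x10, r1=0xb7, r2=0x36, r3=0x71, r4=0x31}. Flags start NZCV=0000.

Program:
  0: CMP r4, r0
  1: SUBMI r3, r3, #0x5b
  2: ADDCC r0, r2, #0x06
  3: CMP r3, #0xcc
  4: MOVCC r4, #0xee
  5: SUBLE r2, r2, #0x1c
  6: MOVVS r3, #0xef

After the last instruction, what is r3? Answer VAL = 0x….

[0] flags=0010 → (cmp)
[1] flags=0010 MI?F → skip
[2] flags=0010 CC?F → skip
[3] flags=1001 → (cmp)
[4] flags=1001 CC?T → r4=0xee
[5] flags=1001 LE?F → skip
[6] flags=1001 VS?T → r3=0xef

VAL = 0xef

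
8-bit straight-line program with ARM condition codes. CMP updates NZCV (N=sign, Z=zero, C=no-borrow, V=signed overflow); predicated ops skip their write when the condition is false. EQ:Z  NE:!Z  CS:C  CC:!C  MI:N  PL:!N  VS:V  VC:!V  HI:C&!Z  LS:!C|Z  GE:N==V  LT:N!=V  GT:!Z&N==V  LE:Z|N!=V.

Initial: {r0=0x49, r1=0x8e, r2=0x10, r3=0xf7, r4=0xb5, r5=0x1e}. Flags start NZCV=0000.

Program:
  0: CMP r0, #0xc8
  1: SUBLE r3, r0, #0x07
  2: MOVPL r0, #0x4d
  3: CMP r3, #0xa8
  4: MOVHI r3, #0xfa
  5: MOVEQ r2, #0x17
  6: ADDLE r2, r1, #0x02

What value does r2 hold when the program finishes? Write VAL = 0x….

[0] flags=1001 → (cmp)
[1] flags=1001 LE?F → skip
[2] flags=1001 PL?F → skip
[3] flags=0010 → (cmp)
[4] flags=0010 HI?T → r3=0xfa
[5] flags=0010 EQ?F → skip
[6] flags=0010 LE?F → skip

VAL = 0x10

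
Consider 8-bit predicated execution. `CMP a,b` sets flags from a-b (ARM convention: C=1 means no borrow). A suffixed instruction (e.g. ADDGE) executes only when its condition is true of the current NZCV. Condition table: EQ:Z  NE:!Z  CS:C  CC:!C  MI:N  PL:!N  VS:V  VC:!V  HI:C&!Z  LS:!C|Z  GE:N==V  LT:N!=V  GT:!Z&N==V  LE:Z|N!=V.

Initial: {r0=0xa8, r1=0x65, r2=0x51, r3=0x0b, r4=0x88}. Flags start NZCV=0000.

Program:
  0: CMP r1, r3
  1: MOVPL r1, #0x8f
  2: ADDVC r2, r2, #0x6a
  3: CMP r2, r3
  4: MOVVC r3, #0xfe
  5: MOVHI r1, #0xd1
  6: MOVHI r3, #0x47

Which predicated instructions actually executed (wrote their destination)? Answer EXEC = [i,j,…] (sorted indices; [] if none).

EXEC = [1,2,4,5,6]

[0] flags=0010 → (cmp)
[1] flags=0010 PL?T → r1=0x8f
[2] flags=0010 VC?T → r2=0xbb
[3] flags=1010 → (cmp)
[4] flags=1010 VC?T → r3=0xfe
[5] flags=1010 HI?T → r1=0xd1
[6] flags=1010 HI?T → r3=0x47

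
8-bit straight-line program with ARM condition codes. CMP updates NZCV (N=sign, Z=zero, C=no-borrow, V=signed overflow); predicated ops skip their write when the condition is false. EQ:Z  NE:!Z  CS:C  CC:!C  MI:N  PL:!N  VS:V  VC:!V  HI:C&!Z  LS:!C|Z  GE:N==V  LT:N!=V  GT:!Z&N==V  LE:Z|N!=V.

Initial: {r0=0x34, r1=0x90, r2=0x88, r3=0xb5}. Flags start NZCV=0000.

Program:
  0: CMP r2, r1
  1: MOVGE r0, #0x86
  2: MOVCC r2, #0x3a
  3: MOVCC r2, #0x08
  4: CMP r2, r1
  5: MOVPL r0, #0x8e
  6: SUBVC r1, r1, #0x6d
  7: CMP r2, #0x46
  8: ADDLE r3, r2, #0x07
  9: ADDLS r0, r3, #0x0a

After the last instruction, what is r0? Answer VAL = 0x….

VAL = 0x19

[0] flags=1000 → (cmp)
[1] flags=1000 GE?F → skip
[2] flags=1000 CC?T → r2=0x3a
[3] flags=1000 CC?T → r2=0x08
[4] flags=0000 → (cmp)
[5] flags=0000 PL?T → r0=0x8e
[6] flags=0000 VC?T → r1=0x23
[7] flags=1000 → (cmp)
[8] flags=1000 LE?T → r3=0x0f
[9] flags=1000 LS?T → r0=0x19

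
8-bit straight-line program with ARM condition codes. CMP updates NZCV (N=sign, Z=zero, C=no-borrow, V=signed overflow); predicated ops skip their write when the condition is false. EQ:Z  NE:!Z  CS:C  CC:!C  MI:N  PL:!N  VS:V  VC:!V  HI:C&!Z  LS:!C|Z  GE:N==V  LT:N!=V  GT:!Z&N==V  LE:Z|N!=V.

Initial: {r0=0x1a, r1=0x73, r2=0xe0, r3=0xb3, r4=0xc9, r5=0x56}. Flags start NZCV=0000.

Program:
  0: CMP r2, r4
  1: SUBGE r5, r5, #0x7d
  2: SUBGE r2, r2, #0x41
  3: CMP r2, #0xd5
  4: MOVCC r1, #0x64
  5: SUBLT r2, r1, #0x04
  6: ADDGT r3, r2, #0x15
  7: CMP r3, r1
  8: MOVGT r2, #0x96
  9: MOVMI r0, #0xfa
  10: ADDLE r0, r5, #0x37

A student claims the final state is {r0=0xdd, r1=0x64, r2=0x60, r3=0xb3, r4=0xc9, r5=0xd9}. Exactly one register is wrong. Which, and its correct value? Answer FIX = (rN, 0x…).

0: ✓ CMP  NZCV=0010
1: ✓ SUBGE  r5←0xd9
2: ✓ SUBGE  r2←0x9f
3: ✓ CMP  NZCV=1000
4: ✓ MOVCC  r1←0x64
5: ✓ SUBLT  r2←0x60
6: · ADDGT
7: ✓ CMP  NZCV=0011
8: · MOVGT
9: · MOVMI
10: ✓ ADDLE  r0←0x10

FIX = (r0, 0x10)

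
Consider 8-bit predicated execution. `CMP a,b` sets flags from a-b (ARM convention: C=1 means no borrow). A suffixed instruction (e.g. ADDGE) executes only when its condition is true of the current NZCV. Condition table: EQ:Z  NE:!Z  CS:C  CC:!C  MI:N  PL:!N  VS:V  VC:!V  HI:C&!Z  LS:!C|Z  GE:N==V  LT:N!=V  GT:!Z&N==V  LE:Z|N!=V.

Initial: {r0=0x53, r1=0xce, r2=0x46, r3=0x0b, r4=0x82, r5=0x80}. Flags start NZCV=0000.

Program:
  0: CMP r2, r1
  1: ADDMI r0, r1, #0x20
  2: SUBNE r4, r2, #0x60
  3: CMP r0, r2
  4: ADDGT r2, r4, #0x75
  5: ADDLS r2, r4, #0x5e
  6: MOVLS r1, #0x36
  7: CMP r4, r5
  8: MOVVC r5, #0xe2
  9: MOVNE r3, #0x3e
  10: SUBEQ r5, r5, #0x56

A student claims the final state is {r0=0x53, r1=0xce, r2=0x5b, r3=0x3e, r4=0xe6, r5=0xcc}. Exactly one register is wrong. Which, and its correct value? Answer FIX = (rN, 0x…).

0: ✓ CMP  NZCV=0000
1: · ADDMI
2: ✓ SUBNE  r4←0xe6
3: ✓ CMP  NZCV=0010
4: ✓ ADDGT  r2←0x5b
5: · ADDLS
6: · MOVLS
7: ✓ CMP  NZCV=0010
8: ✓ MOVVC  r5←0xe2
9: ✓ MOVNE  r3←0x3e
10: · SUBEQ

FIX = (r5, 0xe2)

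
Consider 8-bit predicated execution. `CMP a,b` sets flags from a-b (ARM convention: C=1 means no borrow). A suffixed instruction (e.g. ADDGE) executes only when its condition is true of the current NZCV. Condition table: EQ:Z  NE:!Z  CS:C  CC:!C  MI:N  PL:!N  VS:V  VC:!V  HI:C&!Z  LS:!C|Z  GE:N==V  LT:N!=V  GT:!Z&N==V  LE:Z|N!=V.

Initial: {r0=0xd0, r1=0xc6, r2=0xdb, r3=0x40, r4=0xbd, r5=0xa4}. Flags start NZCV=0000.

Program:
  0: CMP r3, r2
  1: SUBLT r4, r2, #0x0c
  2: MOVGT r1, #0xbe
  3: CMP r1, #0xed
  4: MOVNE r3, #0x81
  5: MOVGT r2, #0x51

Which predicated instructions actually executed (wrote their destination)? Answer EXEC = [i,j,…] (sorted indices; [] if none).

EXEC = [2,4]

0: ✓ CMP  NZCV=0000
1: · SUBLT
2: ✓ MOVGT  r1←0xbe
3: ✓ CMP  NZCV=1000
4: ✓ MOVNE  r3←0x81
5: · MOVGT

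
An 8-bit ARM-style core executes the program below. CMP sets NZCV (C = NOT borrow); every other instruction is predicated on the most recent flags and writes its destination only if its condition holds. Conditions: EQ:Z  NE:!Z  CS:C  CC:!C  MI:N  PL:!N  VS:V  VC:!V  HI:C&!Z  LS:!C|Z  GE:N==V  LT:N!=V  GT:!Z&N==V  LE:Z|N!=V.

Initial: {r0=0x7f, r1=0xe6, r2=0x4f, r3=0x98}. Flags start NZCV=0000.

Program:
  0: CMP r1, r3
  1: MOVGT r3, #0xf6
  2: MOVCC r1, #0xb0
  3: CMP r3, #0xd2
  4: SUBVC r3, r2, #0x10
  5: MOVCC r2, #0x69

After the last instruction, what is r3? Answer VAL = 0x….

VAL = 0x3f

[0] flags=0010 → (cmp)
[1] flags=0010 GT?T → r3=0xf6
[2] flags=0010 CC?F → skip
[3] flags=0010 → (cmp)
[4] flags=0010 VC?T → r3=0x3f
[5] flags=0010 CC?F → skip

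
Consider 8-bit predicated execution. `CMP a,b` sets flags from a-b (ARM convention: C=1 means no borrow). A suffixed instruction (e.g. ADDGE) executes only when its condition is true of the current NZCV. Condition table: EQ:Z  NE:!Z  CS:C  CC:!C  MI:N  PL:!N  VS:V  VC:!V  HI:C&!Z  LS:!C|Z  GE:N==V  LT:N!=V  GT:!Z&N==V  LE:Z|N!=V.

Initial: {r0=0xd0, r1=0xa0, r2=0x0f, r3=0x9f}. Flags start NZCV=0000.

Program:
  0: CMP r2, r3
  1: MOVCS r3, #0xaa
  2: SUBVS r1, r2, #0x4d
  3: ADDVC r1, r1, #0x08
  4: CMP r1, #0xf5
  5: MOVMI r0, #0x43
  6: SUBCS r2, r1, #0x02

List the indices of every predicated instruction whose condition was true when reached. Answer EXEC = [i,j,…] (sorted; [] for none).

[0] flags=0000 → (cmp)
[1] flags=0000 CS?F → skip
[2] flags=0000 VS?F → skip
[3] flags=0000 VC?T → r1=0xa8
[4] flags=1000 → (cmp)
[5] flags=1000 MI?T → r0=0x43
[6] flags=1000 CS?F → skip

EXEC = [3,5]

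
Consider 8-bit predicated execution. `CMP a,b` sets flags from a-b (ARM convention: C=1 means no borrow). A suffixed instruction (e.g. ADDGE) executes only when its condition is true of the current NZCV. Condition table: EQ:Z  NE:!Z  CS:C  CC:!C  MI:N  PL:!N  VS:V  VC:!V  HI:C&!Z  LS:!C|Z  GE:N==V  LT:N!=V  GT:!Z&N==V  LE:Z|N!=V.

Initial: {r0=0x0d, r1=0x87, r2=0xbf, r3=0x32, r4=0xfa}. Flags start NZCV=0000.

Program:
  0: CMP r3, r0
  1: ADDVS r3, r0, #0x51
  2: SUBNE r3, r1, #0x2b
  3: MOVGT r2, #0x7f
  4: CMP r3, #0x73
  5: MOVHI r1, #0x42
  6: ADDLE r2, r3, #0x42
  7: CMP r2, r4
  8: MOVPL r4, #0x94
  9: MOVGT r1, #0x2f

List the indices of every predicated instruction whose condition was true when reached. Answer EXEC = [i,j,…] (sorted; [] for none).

[0] flags=0010 → (cmp)
[1] flags=0010 VS?F → skip
[2] flags=0010 NE?T → r3=0x5c
[3] flags=0010 GT?T → r2=0x7f
[4] flags=1000 → (cmp)
[5] flags=1000 HI?F → skip
[6] flags=1000 LE?T → r2=0x9e
[7] flags=1000 → (cmp)
[8] flags=1000 PL?F → skip
[9] flags=1000 GT?F → skip

EXEC = [2,3,6]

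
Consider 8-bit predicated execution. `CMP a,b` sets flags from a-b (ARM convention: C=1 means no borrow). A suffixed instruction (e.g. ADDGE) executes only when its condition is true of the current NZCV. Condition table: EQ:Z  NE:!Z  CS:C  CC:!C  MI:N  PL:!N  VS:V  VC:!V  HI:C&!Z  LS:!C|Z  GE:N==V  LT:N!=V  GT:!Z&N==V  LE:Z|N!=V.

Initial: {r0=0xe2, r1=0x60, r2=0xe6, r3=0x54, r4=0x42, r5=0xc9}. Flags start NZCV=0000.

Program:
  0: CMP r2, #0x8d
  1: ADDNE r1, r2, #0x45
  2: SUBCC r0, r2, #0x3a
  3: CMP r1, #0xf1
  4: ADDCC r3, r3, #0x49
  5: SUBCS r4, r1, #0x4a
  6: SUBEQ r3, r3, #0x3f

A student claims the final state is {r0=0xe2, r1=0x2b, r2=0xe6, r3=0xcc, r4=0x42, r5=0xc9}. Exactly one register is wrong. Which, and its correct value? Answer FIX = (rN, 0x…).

FIX = (r3, 0x9d)

[0] flags=0010 → (cmp)
[1] flags=0010 NE?T → r1=0x2b
[2] flags=0010 CC?F → skip
[3] flags=0000 → (cmp)
[4] flags=0000 CC?T → r3=0x9d
[5] flags=0000 CS?F → skip
[6] flags=0000 EQ?F → skip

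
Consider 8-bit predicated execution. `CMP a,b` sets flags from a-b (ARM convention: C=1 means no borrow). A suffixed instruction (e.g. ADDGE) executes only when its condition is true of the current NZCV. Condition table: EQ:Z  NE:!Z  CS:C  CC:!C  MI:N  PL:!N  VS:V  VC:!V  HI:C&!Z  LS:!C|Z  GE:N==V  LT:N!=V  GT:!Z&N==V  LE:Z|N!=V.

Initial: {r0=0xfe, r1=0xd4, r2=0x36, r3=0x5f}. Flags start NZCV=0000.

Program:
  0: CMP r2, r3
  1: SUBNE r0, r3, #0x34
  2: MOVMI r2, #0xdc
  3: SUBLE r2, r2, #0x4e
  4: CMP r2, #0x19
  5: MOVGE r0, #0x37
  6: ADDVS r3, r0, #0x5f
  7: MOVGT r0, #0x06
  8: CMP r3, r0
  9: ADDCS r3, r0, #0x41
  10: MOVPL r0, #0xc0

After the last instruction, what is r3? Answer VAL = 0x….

VAL = 0x6c

[0] flags=1000 → (cmp)
[1] flags=1000 NE?T → r0=0x2b
[2] flags=1000 MI?T → r2=0xdc
[3] flags=1000 LE?T → r2=0x8e
[4] flags=0011 → (cmp)
[5] flags=0011 GE?F → skip
[6] flags=0011 VS?T → r3=0x8a
[7] flags=0011 GT?F → skip
[8] flags=0011 → (cmp)
[9] flags=0011 CS?T → r3=0x6c
[10] flags=0011 PL?T → r0=0xc0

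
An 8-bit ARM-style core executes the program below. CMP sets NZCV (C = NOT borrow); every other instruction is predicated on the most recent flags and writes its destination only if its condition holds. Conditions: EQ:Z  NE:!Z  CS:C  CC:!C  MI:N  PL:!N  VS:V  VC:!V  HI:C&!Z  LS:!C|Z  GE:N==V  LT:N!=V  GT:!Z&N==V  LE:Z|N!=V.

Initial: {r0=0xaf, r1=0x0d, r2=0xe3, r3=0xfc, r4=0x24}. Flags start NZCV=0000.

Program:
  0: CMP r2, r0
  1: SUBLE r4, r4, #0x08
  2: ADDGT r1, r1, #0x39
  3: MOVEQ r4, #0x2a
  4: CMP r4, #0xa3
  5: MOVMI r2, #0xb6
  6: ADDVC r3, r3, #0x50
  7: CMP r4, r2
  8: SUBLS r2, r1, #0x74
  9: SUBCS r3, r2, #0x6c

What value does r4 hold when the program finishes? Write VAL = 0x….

0: ✓ CMP  NZCV=0010
1: · SUBLE
2: ✓ ADDGT  r1←0x46
3: · MOVEQ
4: ✓ CMP  NZCV=1001
5: ✓ MOVMI  r2←0xb6
6: · ADDVC
7: ✓ CMP  NZCV=0000
8: ✓ SUBLS  r2←0xd2
9: · SUBCS

VAL = 0x24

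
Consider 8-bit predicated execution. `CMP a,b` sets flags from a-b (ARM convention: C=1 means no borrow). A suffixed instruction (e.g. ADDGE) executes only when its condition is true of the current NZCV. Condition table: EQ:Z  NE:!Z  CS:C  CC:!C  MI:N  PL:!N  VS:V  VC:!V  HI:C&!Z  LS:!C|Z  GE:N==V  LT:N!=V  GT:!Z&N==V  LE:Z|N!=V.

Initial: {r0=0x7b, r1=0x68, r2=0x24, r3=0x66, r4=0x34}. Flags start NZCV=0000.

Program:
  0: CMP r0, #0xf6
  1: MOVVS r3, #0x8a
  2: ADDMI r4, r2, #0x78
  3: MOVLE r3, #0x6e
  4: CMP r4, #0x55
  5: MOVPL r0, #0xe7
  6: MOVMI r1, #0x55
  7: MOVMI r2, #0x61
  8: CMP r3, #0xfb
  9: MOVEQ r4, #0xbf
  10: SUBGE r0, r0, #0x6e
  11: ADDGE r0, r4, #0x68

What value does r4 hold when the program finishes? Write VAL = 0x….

[0] flags=1001 → (cmp)
[1] flags=1001 VS?T → r3=0x8a
[2] flags=1001 MI?T → r4=0x9c
[3] flags=1001 LE?F → skip
[4] flags=0011 → (cmp)
[5] flags=0011 PL?T → r0=0xe7
[6] flags=0011 MI?F → skip
[7] flags=0011 MI?F → skip
[8] flags=1000 → (cmp)
[9] flags=1000 EQ?F → skip
[10] flags=1000 GE?F → skip
[11] flags=1000 GE?F → skip

VAL = 0x9c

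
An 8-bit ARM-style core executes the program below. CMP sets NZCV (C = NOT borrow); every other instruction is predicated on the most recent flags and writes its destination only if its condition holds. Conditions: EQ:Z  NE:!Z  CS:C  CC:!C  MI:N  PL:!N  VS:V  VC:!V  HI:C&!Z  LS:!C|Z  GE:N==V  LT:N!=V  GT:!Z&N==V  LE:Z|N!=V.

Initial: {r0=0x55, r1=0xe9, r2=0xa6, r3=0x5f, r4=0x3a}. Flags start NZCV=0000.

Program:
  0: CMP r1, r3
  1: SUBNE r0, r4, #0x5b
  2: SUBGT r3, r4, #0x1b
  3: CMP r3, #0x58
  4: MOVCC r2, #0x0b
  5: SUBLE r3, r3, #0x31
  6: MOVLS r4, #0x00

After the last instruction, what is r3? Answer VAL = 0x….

[0] flags=1010 → (cmp)
[1] flags=1010 NE?T → r0=0xdf
[2] flags=1010 GT?F → skip
[3] flags=0010 → (cmp)
[4] flags=0010 CC?F → skip
[5] flags=0010 LE?F → skip
[6] flags=0010 LS?F → skip

VAL = 0x5f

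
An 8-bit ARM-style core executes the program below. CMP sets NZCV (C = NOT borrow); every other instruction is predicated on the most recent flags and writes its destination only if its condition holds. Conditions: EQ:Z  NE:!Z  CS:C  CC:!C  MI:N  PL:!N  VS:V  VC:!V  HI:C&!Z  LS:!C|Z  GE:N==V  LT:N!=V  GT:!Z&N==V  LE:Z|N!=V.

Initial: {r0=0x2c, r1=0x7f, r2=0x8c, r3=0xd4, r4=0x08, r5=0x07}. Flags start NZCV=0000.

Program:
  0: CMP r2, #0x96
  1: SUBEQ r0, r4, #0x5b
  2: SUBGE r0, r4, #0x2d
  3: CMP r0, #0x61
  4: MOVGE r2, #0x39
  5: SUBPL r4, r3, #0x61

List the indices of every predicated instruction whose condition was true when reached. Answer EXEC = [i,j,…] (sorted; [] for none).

[0] flags=1000 → (cmp)
[1] flags=1000 EQ?F → skip
[2] flags=1000 GE?F → skip
[3] flags=1000 → (cmp)
[4] flags=1000 GE?F → skip
[5] flags=1000 PL?F → skip

EXEC = []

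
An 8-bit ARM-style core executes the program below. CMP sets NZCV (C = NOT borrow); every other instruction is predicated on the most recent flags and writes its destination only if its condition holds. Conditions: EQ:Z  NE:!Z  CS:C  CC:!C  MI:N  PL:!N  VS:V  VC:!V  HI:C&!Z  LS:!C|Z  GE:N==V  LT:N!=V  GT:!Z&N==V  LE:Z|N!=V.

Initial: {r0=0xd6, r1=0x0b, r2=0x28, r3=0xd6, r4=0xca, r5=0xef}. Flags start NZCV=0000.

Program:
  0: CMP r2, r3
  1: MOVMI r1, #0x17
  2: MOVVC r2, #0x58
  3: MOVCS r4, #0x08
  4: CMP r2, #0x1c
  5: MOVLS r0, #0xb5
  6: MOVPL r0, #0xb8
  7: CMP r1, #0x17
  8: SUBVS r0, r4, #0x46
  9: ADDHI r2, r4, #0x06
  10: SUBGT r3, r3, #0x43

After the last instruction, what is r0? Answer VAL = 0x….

VAL = 0xb8

[0] flags=0000 → (cmp)
[1] flags=0000 MI?F → skip
[2] flags=0000 VC?T → r2=0x58
[3] flags=0000 CS?F → skip
[4] flags=0010 → (cmp)
[5] flags=0010 LS?F → skip
[6] flags=0010 PL?T → r0=0xb8
[7] flags=1000 → (cmp)
[8] flags=1000 VS?F → skip
[9] flags=1000 HI?F → skip
[10] flags=1000 GT?F → skip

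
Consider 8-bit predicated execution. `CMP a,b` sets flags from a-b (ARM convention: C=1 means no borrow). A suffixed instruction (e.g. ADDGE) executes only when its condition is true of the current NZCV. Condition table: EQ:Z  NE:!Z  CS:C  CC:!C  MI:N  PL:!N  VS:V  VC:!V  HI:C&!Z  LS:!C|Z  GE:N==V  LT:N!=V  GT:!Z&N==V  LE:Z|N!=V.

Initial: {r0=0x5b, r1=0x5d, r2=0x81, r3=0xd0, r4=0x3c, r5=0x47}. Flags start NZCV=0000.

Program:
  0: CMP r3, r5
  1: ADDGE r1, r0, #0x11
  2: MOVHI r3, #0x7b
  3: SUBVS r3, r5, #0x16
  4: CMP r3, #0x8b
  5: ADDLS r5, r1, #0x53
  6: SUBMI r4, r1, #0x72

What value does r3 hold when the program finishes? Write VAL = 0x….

VAL = 0x7b

[0] flags=1010 → (cmp)
[1] flags=1010 GE?F → skip
[2] flags=1010 HI?T → r3=0x7b
[3] flags=1010 VS?F → skip
[4] flags=1001 → (cmp)
[5] flags=1001 LS?T → r5=0xb0
[6] flags=1001 MI?T → r4=0xeb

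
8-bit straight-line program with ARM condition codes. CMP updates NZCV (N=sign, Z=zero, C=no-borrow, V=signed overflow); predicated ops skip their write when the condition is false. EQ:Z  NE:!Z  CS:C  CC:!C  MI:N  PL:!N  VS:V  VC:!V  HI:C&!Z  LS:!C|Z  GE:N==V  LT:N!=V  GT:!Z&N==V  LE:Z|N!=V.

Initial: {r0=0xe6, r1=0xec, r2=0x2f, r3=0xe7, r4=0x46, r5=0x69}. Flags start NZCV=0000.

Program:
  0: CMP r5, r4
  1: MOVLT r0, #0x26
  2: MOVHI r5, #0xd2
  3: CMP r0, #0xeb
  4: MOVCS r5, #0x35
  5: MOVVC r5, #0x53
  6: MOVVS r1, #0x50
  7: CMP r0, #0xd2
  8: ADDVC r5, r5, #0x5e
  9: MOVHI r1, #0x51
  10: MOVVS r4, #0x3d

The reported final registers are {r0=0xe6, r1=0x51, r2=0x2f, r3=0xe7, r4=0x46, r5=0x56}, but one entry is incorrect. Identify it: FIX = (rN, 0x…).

FIX = (r5, 0xb1)

0: ✓ CMP  NZCV=0010
1: · MOVLT
2: ✓ MOVHI  r5←0xd2
3: ✓ CMP  NZCV=1000
4: · MOVCS
5: ✓ MOVVC  r5←0x53
6: · MOVVS
7: ✓ CMP  NZCV=0010
8: ✓ ADDVC  r5←0xb1
9: ✓ MOVHI  r1←0x51
10: · MOVVS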